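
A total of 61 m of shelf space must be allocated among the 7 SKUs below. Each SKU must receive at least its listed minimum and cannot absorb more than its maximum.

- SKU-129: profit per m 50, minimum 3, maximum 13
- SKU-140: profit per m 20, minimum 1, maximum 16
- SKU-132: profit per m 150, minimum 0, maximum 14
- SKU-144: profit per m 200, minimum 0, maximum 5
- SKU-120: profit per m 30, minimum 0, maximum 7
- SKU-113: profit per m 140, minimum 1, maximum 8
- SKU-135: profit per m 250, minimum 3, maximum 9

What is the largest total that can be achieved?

Meeting every minimum uses 3+1+0+0+0+1+3 = 8 m, leaving 53.
Order the SKUs by profit per m: SKU-135 250 > SKU-144 200 > SKU-132 150 > SKU-113 140 > SKU-129 50 > SKU-120 30 > SKU-140 20.
SKU-135: +6 to 9 (cap) ; 47 left.
Give SKU-144 5 more to hit its cap of 5 ; 42 left.
Give SKU-132 14 more to hit its cap of 14 ; 28 left.
Give SKU-113 7 more to hit its cap of 8 ; 21 left.
Give SKU-129 10 more to hit its cap of 13 ; 11 left.
SKU-120: +7 to 7 (cap) ; 4 left.
SKU-140 has room for 15 more but only 4 remain, so it gets 5.
Total = 50×13 + 20×5 + 150×14 + 200×5 + 30×7 + 140×8 + 250×9 = 7430.

7430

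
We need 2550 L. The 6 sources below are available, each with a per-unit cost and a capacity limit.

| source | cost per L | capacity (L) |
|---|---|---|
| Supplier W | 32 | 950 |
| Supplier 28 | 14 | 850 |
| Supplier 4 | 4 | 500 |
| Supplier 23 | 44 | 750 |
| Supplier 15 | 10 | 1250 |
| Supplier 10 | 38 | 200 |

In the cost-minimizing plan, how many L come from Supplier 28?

800

Fill from the cheapest source first.
Supplier 4 at 4: take all 500 L ; 2050 still needed.
Supplier 15 at 10: take all 1250 L ; 800 still needed.
Supplier 28 (14): take the remaining 800 ; done.
Supplier W, Supplier 10, Supplier 23: unused.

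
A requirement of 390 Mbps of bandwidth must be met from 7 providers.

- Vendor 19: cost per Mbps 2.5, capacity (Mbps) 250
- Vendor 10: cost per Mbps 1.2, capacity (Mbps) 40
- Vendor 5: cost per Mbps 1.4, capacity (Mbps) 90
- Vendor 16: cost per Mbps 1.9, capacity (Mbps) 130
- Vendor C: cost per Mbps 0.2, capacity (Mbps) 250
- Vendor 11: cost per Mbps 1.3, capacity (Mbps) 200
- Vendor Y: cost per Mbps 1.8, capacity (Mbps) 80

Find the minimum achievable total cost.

228

Fill from the cheapest provider first.
Vendor C at 0.2: take all 250 Mbps ; 140 still needed.
Take 40 from Vendor 10 at 1.2 ; need 100 more.
Vendor 11 at 1.3: take 100 of its 200 ; requirement met.
Vendor 5, Vendor Y, Vendor 16, Vendor 19: unused.
Cost = 250×0.2 + 40×1.2 + 100×1.3 = 228.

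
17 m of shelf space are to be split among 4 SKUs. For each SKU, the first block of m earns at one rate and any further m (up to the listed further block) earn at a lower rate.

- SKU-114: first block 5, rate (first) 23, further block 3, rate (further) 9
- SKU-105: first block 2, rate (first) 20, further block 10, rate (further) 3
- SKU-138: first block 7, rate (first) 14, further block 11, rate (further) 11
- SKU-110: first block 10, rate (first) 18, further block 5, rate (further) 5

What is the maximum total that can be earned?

Treat each block as its own option and order by rate: SKU-114/T1 23 > SKU-105/T1 20 > SKU-110/T1 18 > SKU-138/T1 14 > SKU-138/T2 11 > SKU-114/T2 9 > SKU-110/T2 5 > SKU-105/T2 3.
SKU-114/T1 (23): +5 — 12 left.
SKU-105/T1 (20): +2 — 10 left.
SKU-110/T1 (18): +10 — 0 left.
Total = 23×5 + 20×2 + 18×10 = 335.

335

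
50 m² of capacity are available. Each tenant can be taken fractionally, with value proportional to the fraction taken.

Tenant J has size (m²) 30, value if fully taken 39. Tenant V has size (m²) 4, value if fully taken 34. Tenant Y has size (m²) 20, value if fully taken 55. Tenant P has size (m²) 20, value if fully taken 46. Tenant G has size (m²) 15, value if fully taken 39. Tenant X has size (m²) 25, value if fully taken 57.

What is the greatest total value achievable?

Rank by value-to-size ratio: Tenant V 34/4≈8.5, Tenant Y 55/20≈2.75, Tenant G 39/15≈2.6, Tenant P 46/20≈2.3, Tenant X 57/25≈2.28, Tenant J 39/30≈1.3.
Take all of Tenant V (4 m², value 34) → 46 m² left.
Take all of Tenant Y (20 m², value 55) → 26 m² left.
All 15 m² of Tenant G fit (value 39) → 11 remain.
11 m² left: a 11/20 share of Tenant P gives 46×11/20 = 25.3.
Total value = 153.3.

153.3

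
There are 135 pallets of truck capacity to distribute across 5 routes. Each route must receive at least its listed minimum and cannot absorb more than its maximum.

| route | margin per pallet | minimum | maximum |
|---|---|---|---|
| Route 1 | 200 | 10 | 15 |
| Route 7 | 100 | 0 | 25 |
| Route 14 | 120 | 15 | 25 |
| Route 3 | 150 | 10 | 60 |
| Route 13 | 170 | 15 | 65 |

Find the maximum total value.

21850

Meeting every minimum uses 10+0+15+10+15 = 50 pallets, leaving 85.
Order the routes by margin per pallet: Route 1 200 > Route 13 170 > Route 3 150 > Route 14 120 > Route 7 100.
Route 1: +5 to 15 (cap) ; 80 left.
Give Route 13 50 more to hit its cap of 65 ; 30 left.
Only 30 left; Route 3 takes them to reach 40.
Total = 200×15 + 120×15 + 150×40 + 170×65 = 21850.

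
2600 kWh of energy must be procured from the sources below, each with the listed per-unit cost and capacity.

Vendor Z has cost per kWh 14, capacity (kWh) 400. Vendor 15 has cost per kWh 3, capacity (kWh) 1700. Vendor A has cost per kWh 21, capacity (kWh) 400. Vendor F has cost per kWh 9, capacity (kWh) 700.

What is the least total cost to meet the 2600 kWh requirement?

14200

Use sources in increasing cost order.
Vendor 15 (3): use full 1700 — 900 kWh to go.
Take 700 from Vendor F at 9 — need 200 more.
Vendor Z at 14: take 200 of its 400 — requirement met.
Vendor A: unused.
Cost = 1700×3 + 700×9 + 200×14 = 14200.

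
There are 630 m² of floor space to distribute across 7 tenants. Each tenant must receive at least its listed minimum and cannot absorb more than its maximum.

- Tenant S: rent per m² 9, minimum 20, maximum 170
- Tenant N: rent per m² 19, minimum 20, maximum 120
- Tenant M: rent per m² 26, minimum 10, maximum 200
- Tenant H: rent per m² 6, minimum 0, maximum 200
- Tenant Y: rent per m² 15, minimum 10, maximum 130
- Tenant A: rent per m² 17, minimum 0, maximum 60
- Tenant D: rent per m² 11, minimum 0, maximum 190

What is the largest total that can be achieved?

11730

Meeting every minimum uses 20+20+10+0+10+0+0 = 60 m², leaving 570.
Rank by rent per m²: Tenant M 26 > Tenant N 19 > Tenant A 17 > Tenant Y 15 > Tenant D 11 > Tenant S 9 > Tenant H 6.
Tenant M takes 190 more to reach its cap of 200 ; 380 left.
Give Tenant N 100 more to hit its cap of 120 ; 280 left.
Tenant A: +60 to 60 (cap) ; 220 left.
Give Tenant Y 120 more to hit its cap of 130 ; 100 left.
Tenant D has room for 190 more but only 100 remain, so it gets 100.
Total = 9×20 + 19×120 + 26×200 + 15×130 + 17×60 + 11×100 = 11730.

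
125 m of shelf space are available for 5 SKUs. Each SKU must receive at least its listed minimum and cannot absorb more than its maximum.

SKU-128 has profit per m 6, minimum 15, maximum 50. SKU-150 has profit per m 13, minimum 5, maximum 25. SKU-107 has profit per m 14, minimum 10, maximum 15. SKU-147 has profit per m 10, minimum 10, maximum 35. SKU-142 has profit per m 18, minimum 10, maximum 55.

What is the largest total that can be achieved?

Meeting every minimum uses 15+5+10+10+10 = 50 m, leaving 75.
Rank by profit per m: SKU-142 18 > SKU-107 14 > SKU-150 13 > SKU-147 10 > SKU-128 6.
SKU-142 takes 45 more to reach its cap of 55 → 30 left.
SKU-107 takes 5 more to reach its cap of 15 → 25 left.
SKU-150 takes 20 more to reach its cap of 25 → 5 left.
SKU-147 has room for 25 more but only 5 remain, so it gets 15.
Total = 6×15 + 13×25 + 14×15 + 10×15 + 18×55 = 1765.

1765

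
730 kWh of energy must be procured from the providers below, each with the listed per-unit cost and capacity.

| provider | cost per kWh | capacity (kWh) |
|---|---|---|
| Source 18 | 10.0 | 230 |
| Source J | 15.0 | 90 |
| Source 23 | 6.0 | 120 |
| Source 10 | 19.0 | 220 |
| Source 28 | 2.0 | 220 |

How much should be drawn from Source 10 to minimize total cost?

Use providers in increasing cost order.
Source 28 (2.0): use full 220 ; 510 kWh to go.
Source 23 at 6.0: take all 120 kWh ; 390 still needed.
Source 18 at 10.0: take all 230 kWh ; 160 still needed.
Take 90 from Source J at 15.0 ; need 70 more.
Source 10 at 19.0: take 70 of its 220 ; requirement met.

70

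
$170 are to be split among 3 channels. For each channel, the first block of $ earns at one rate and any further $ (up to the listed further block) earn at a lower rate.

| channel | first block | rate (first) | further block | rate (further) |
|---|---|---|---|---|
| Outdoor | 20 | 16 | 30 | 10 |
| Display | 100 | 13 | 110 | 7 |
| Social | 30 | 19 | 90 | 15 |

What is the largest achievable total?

Order all 6 blocks by rate: Social/T1 19 > Outdoor/T1 16 > Social/T2 15 > Display/T1 13 > Outdoor/T2 10 > Display/T2 7.
Social/T1 (19): +30 → 140 left.
Outdoor/T1 (16): +20 → 120 left.
Social T2 at 15: fill all 90 → 30 left.
30 remain; put them into Display T1 at 13.
Total = 19×30 + 16×20 + 15×90 + 13×30 = 2630.

2630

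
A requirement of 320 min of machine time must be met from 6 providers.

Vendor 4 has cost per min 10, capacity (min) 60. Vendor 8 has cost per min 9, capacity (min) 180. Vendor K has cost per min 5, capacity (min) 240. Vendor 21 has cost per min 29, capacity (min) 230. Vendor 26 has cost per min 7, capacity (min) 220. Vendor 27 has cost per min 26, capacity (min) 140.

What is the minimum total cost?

Use providers in increasing cost order.
Take 240 from Vendor K at 5 → need 80 more.
Take 80 from Vendor 26 at 7 to finish.
Vendor 8, Vendor 4, Vendor 27, Vendor 21: unused.
Cost = 240×5 + 80×7 = 1760.

1760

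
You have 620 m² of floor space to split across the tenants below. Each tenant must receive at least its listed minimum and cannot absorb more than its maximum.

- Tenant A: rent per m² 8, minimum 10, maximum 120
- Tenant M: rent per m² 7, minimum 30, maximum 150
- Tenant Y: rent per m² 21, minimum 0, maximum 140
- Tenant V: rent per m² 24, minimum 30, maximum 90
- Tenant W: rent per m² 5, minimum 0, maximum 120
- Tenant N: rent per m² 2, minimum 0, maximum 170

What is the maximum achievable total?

Meeting every minimum uses 10+30+0+30+0+0 = 70 m², leaving 550.
Order the tenants by rent per m²: Tenant V 24 > Tenant Y 21 > Tenant A 8 > Tenant M 7 > Tenant W 5 > Tenant N 2.
Tenant V: +60 to 90 (cap) ; 490 left.
Give Tenant Y 140 more to hit its cap of 140 ; 350 left.
Tenant A: +110 to 120 (cap) ; 240 left.
Tenant M: +120 to 150 (cap) ; 120 left.
Give Tenant W 120 more to hit its cap of 120 ; 0 left.
Total = 8×120 + 7×150 + 21×140 + 24×90 + 5×120 = 7710.

7710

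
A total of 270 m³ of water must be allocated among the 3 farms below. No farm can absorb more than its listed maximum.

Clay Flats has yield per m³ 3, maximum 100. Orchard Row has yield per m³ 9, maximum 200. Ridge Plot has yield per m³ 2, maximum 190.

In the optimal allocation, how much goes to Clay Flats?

Order the farms by yield per m³: Orchard Row 9 > Clay Flats 3 > Ridge Plot 2.
Orchard Row: +200 to 200 (cap) → 70 left.
Clay Flats: +70 (room for 100) → 70. Pool exhausted.

70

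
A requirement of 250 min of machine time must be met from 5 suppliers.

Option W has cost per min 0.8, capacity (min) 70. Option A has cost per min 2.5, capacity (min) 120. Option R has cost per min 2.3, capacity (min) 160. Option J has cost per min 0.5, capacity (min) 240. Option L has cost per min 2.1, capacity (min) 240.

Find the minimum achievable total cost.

Fill from the cheapest supplier first.
Option J at 0.5: take all 240 min ; 10 still needed.
Option W (0.8): take the remaining 10 ; done.
Option L, Option R, Option A: unused.
Cost = 240×0.5 + 10×0.8 = 128.

128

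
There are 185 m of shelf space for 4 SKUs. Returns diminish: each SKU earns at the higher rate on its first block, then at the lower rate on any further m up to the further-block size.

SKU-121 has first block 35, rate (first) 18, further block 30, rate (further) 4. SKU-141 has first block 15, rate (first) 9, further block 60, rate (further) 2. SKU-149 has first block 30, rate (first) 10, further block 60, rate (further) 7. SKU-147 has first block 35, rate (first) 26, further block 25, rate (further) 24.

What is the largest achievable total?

2890

Treat each block as its own option and order by rate: SKU-147/T1 26 > SKU-147/T2 24 > SKU-121/T1 18 > SKU-149/T1 10 > SKU-141/T1 9 > SKU-149/T2 7 > SKU-121/T2 4 > SKU-141/T2 2.
Fill SKU-147 T1 block (35 at 26) → 150 left.
SKU-147 T2 at 24: fill all 25 → 125 left.
Fill SKU-121 T1 block (35 at 18) → 90 left.
SKU-149 T1 at 10: fill all 30 → 60 left.
SKU-141/T1 (9): +15 → 45 left.
45 remain; put them into SKU-149 T2 at 7.
Total = 26×35 + 24×25 + 18×35 + 10×30 + 9×15 + 7×45 = 2890.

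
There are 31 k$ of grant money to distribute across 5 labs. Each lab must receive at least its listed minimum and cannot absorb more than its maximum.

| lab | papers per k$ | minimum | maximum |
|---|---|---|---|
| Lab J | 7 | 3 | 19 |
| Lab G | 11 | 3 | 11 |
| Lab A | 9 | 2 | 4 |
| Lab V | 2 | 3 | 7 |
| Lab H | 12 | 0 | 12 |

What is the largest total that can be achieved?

310

Meeting every minimum uses 3+3+2+3+0 = 11 k$, leaving 20.
Highest papers per k$ first: Lab H 12 > Lab G 11 > Lab A 9 > Lab J 7 > Lab V 2.
Give Lab H 12 more to hit its cap of 12 — 8 left.
Lab G takes 8 more to reach its cap of 11 — 0 left.
Total = 7×3 + 11×11 + 9×2 + 2×3 + 12×12 = 310.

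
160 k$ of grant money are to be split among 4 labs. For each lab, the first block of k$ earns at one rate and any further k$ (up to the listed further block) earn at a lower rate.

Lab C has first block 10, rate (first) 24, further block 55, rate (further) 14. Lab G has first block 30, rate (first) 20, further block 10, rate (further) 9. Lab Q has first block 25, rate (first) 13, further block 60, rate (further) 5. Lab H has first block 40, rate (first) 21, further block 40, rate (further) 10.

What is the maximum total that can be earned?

2775

Treat each block as its own option and order by rate: Lab C/tier1 24 > Lab H/tier1 21 > Lab G/tier1 20 > Lab C/tier2 14 > Lab Q/tier1 13 > Lab H/tier2 10 > Lab G/tier2 9 > Lab Q/tier2 5.
Lab C tier1 at 24: fill all 10 — 150 left.
Fill Lab H tier1 block (40 at 21) — 110 left.
Lab G tier1 at 20: fill all 30 — 80 left.
Lab C tier2 at 14: fill all 55 — 25 left.
Lab Q tier1 at 13: fill all 25 — 0 left.
Total = 24×10 + 21×40 + 20×30 + 14×55 + 13×25 = 2775.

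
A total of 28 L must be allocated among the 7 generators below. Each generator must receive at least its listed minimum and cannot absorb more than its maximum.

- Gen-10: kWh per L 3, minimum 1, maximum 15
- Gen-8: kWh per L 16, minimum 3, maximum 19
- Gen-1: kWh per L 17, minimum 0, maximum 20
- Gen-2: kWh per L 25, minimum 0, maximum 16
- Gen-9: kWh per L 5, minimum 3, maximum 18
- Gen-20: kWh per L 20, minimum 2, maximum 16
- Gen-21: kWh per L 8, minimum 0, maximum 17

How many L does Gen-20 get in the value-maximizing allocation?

5

Meeting every minimum uses 1+3+0+0+3+2+0 = 9 L, leaving 19.
Highest kWh per L first: Gen-2 25 > Gen-20 20 > Gen-1 17 > Gen-8 16 > Gen-21 8 > Gen-9 5 > Gen-10 3.
Give Gen-2 16 more to hit its cap of 16 → 3 left.
Gen-20: +3 (room for 14) → 5. Pool exhausted.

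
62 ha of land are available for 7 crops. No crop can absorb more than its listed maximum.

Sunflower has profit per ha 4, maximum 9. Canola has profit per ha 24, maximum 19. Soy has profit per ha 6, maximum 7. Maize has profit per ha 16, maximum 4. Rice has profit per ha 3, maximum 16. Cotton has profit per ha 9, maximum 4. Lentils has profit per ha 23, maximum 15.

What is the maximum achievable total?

Highest profit per ha first: Canola 24 > Lentils 23 > Maize 16 > Cotton 9 > Soy 6 > Sunflower 4 > Rice 3.
Canola takes 19 to reach its cap of 19 ; 43 left.
Give Lentils 15 to hit its cap of 15 ; 28 left.
Maize takes 4 to reach its cap of 4 ; 24 left.
Give Cotton 4 to hit its cap of 4 ; 20 left.
Soy: +7 to 7 (cap) ; 13 left.
Give Sunflower 9 to hit its cap of 9 ; 4 left.
Rice: +4 (room for 16) → 4. Pool exhausted.
Total = 4×9 + 24×19 + 6×7 + 16×4 + 3×4 + 9×4 + 23×15 = 991.

991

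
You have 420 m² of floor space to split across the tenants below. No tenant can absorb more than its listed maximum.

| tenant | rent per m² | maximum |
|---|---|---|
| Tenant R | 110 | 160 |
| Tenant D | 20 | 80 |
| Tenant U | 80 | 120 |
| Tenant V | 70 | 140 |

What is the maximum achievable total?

Rank by rent per m²: Tenant R 110 > Tenant U 80 > Tenant V 70 > Tenant D 20.
Tenant R: +160 to 160 (cap) ; 260 left.
Give Tenant U 120 to hit its cap of 120 ; 140 left.
Tenant V takes 140 to reach its cap of 140 ; 0 left.
Total = 110×160 + 80×120 + 70×140 = 37000.

37000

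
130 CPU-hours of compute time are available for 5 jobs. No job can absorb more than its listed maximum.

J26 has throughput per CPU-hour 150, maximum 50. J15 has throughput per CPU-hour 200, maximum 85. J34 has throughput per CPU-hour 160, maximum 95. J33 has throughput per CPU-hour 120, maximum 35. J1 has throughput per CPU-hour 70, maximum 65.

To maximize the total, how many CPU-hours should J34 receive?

45

Rank by throughput per CPU-hour: J15 200 > J34 160 > J26 150 > J33 120 > J1 70.
Give J15 85 to hit its cap of 85 ; 45 left.
Only 45 left; J34 takes them to reach 45.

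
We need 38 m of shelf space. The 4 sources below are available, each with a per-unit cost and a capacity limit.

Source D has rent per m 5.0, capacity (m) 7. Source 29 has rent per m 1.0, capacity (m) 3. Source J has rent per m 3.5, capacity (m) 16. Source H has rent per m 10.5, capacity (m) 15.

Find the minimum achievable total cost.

Cheapest first:
Source 29 at 1.0: take all 3 m → 35 still needed.
Source J (3.5): use full 16 → 19 m to go.
Source D (5.0): use full 7 → 12 m to go.
Take 12 from Source H at 10.5 to finish.
Cost = 3×1.0 + 16×3.5 + 7×5.0 + 12×10.5 = 220.

220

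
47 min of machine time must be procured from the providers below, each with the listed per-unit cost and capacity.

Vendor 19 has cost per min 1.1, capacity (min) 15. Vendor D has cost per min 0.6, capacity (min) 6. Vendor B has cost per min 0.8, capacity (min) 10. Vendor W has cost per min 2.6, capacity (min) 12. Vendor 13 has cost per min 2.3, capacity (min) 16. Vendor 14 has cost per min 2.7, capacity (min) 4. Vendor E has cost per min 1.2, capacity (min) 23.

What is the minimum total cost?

Fill from the cheapest provider first.
Take 6 from Vendor D at 0.6 → need 41 more.
Vendor B at 0.8: take all 10 min → 31 still needed.
Vendor 19 (1.1): use full 15 → 16 min to go.
Vendor E at 1.2: take 16 of its 23 → requirement met.
Vendor 13, Vendor W, Vendor 14: unused.
Cost = 6×0.6 + 10×0.8 + 15×1.1 + 16×1.2 = 47.3.

47.3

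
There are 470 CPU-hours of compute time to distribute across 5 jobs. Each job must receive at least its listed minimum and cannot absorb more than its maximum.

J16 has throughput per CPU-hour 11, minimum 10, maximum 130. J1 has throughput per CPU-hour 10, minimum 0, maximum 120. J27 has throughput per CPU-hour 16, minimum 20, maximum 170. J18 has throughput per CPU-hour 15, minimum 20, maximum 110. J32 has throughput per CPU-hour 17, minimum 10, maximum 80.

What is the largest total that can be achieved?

Meeting every minimum uses 10+0+20+20+10 = 60 CPU-hours, leaving 410.
Highest throughput per CPU-hour first: J32 17 > J27 16 > J18 15 > J16 11 > J1 10.
J32: +70 to 80 (cap) → 340 left.
J27 takes 150 more to reach its cap of 170 → 190 left.
J18: +90 to 110 (cap) → 100 left.
J16: +100 (room for 120) → 110. Pool exhausted.
Total = 11×110 + 16×170 + 15×110 + 17×80 = 6940.

6940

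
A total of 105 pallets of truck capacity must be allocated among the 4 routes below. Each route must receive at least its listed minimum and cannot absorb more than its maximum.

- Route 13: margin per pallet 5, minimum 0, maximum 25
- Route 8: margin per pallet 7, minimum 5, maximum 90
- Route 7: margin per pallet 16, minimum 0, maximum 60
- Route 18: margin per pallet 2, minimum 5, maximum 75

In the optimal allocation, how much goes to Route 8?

40

Meeting every minimum uses 0+5+0+5 = 10 pallets, leaving 95.
Highest margin per pallet first: Route 7 16 > Route 8 7 > Route 13 5 > Route 18 2.
Route 7 takes 60 more to reach its cap of 60 ; 35 left.
Only 35 left; Route 8 takes them to reach 40.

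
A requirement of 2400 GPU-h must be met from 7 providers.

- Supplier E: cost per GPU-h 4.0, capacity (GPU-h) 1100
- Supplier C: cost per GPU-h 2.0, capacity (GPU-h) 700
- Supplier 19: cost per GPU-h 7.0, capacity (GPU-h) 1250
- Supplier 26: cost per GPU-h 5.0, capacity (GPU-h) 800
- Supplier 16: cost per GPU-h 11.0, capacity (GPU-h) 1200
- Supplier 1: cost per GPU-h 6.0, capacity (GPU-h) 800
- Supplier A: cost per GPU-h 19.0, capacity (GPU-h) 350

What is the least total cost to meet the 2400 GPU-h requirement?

Use providers in increasing cost order.
Take 700 from Supplier C at 2.0 ; need 1700 more.
Take 1100 from Supplier E at 4.0 ; need 600 more.
Supplier 26 (5.0): take the remaining 600 ; done.
Supplier 1, Supplier 19, Supplier 16, Supplier A: unused.
Cost = 700×2.0 + 1100×4.0 + 600×5.0 = 8800.

8800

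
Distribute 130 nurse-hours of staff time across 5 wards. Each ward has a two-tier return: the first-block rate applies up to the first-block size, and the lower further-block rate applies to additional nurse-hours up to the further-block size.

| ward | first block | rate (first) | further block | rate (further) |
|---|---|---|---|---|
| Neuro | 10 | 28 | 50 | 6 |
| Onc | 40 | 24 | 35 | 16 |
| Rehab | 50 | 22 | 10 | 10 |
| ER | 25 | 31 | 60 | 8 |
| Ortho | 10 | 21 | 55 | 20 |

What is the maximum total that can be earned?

3220

Order all 10 blocks by rate: ER/T1 31 > Neuro/T1 28 > Onc/T1 24 > Rehab/T1 22 > Ortho/T1 21 > Ortho/T2 20 > Onc/T2 16 > Rehab/T2 10 > ER/T2 8 > Neuro/T2 6.
Fill ER T1 block (25 at 31) → 105 left.
Fill Neuro T1 block (10 at 28) → 95 left.
Fill Onc T1 block (40 at 24) → 55 left.
Rehab T1 at 22: fill all 50 → 5 left.
Ortho T1 at 21: only 5 left, fill 5.
Total = 31×25 + 28×10 + 24×40 + 22×50 + 21×5 = 3220.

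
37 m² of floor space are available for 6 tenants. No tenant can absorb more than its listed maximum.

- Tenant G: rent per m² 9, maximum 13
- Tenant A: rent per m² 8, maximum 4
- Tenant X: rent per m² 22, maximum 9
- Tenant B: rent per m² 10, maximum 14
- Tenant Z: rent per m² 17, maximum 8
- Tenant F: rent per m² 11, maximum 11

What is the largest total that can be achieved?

Highest rent per m² first: Tenant X 22 > Tenant Z 17 > Tenant F 11 > Tenant B 10 > Tenant G 9 > Tenant A 8.
Give Tenant X 9 to hit its cap of 9 ; 28 left.
Give Tenant Z 8 to hit its cap of 8 ; 20 left.
Tenant F takes 11 to reach its cap of 11 ; 9 left.
Tenant B: +9 (room for 14) → 9. Pool exhausted.
Total = 22×9 + 10×9 + 17×8 + 11×11 = 545.

545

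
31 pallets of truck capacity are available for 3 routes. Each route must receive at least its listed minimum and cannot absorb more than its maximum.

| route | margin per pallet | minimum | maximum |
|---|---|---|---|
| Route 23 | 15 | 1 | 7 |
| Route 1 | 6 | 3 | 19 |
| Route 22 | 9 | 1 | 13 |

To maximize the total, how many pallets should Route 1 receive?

Meeting every minimum uses 1+3+1 = 5 pallets, leaving 26.
Highest margin per pallet first: Route 23 15 > Route 22 9 > Route 1 6.
Give Route 23 6 more to hit its cap of 7 ; 20 left.
Give Route 22 12 more to hit its cap of 13 ; 8 left.
Only 8 left; Route 1 takes them to reach 11.

11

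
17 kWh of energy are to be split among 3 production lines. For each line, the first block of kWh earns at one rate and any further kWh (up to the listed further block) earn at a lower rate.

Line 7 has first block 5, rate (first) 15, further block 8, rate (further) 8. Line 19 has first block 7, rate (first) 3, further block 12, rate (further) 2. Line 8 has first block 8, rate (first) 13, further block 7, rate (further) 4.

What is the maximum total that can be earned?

Order all 6 blocks by rate: Line 7/tier1 15 > Line 8/tier1 13 > Line 7/tier2 8 > Line 8/tier2 4 > Line 19/tier1 3 > Line 19/tier2 2.
Fill Line 7 tier1 block (5 at 15) ; 12 left.
Line 8/tier1 (13): +8 ; 4 left.
Line 7 tier2 at 8: only 4 left, fill 4.
Total = 15×5 + 13×8 + 8×4 = 211.

211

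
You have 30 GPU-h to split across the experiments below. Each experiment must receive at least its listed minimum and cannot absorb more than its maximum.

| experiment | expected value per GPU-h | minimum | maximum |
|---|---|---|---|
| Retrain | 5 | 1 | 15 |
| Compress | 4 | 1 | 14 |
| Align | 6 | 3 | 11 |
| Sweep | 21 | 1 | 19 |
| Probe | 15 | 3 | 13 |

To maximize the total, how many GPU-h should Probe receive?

6

Meeting every minimum uses 1+1+3+1+3 = 9 GPU-h, leaving 21.
Rank by expected value per GPU-h: Sweep 21 > Probe 15 > Align 6 > Retrain 5 > Compress 4.
Give Sweep 18 more to hit its cap of 19 ; 3 left.
Only 3 left; Probe takes them to reach 6.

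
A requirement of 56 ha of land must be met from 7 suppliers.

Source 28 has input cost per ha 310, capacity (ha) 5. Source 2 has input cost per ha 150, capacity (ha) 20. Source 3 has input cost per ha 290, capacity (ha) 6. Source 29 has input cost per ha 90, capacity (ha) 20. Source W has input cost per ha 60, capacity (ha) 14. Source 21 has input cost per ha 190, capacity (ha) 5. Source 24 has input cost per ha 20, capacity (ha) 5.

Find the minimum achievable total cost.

Fill from the cheapest supplier first.
Source 24 at 20: take all 5 ha — 51 still needed.
Source W (60): use full 14 — 37 ha to go.
Take 20 from Source 29 at 90 — need 17 more.
Source 2 at 150: take 17 of its 20 — requirement met.
Source 21, Source 3, Source 28: unused.
Cost = 5×20 + 14×60 + 20×90 + 17×150 = 5290.

5290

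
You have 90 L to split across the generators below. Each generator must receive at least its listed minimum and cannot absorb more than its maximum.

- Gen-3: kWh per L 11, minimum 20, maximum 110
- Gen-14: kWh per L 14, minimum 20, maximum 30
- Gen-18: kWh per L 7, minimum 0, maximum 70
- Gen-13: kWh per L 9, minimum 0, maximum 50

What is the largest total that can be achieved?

Meeting every minimum uses 20+20+0+0 = 40 L, leaving 50.
Rank by kWh per L: Gen-14 14 > Gen-3 11 > Gen-13 9 > Gen-18 7.
Gen-14: +10 to 30 (cap) → 40 left.
Only 40 left; Gen-3 takes them to reach 60.
Total = 11×60 + 14×30 = 1080.

1080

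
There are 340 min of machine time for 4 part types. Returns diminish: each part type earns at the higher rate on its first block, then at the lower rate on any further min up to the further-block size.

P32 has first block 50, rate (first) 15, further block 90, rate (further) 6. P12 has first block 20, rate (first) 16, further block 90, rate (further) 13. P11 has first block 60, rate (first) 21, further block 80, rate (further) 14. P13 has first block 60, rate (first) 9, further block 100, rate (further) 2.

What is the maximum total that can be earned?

4980

Rank every tier by rate: P11/T1 21 > P12/T1 16 > P32/T1 15 > P11/T2 14 > P12/T2 13 > P13/T1 9 > P32/T2 6 > P13/T2 2.
P11/T1 (21): +60 → 280 left.
Fill P12 T1 block (20 at 16) → 260 left.
Fill P32 T1 block (50 at 15) → 210 left.
Fill P11 T2 block (80 at 14) → 130 left.
Fill P12 T2 block (90 at 13) → 40 left.
40 remain; put them into P13 T1 at 9.
Total = 21×60 + 16×20 + 15×50 + 14×80 + 13×90 + 9×40 = 4980.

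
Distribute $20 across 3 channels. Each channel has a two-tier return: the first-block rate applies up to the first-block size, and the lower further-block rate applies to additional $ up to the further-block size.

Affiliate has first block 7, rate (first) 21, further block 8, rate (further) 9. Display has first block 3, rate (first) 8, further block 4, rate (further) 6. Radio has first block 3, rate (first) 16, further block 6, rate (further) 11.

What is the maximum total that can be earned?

297

Rank every tier by rate: Affiliate/T1 21 > Radio/T1 16 > Radio/T2 11 > Affiliate/T2 9 > Display/T1 8 > Display/T2 6.
Fill Affiliate T1 block (7 at 21) ; 13 left.
Fill Radio T1 block (3 at 16) ; 10 left.
Fill Radio T2 block (6 at 11) ; 4 left.
4 remain; put them into Affiliate T2 at 9.
Total = 21×7 + 16×3 + 11×6 + 9×4 = 297.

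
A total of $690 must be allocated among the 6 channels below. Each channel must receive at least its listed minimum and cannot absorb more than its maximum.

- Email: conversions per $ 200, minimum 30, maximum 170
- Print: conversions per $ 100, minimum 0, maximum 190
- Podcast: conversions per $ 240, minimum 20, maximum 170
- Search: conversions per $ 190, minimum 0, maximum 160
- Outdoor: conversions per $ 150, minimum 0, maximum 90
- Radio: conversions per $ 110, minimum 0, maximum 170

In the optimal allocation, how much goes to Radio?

100

Meeting every minimum uses 30+0+20+0+0+0 = 50 $, leaving 640.
Order the channels by conversions per $: Podcast 240 > Email 200 > Search 190 > Outdoor 150 > Radio 110 > Print 100.
Podcast: +150 to 170 (cap) ; 490 left.
Email takes 140 more to reach its cap of 170 ; 350 left.
Search takes 160 more to reach its cap of 160 ; 190 left.
Give Outdoor 90 more to hit its cap of 90 ; 100 left.
Radio: +100 (room for 170) → 100. Pool exhausted.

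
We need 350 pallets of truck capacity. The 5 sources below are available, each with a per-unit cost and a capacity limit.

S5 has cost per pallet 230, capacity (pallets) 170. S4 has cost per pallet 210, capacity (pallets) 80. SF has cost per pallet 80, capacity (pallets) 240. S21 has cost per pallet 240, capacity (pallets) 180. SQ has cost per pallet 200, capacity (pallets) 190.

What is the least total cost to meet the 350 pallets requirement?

Fill from the cheapest source first.
SF at 80: take all 240 pallets ; 110 still needed.
Take 110 from SQ at 200 to finish.
S4, S5, S21: unused.
Cost = 240×80 + 110×200 = 41200.

41200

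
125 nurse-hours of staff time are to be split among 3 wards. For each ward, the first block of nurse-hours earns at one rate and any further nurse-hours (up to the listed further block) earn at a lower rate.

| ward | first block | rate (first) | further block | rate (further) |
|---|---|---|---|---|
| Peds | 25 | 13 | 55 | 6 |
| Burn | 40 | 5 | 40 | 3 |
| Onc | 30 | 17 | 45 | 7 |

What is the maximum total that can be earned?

Treat each block as its own option and order by rate: Onc/tier1 17 > Peds/tier1 13 > Onc/tier2 7 > Peds/tier2 6 > Burn/tier1 5 > Burn/tier2 3.
Onc tier1 at 17: fill all 30 ; 95 left.
Peds tier1 at 13: fill all 25 ; 70 left.
Fill Onc tier2 block (45 at 7) ; 25 left.
Peds tier2 at 6: only 25 left, fill 25.
Total = 17×30 + 13×25 + 7×45 + 6×25 = 1300.

1300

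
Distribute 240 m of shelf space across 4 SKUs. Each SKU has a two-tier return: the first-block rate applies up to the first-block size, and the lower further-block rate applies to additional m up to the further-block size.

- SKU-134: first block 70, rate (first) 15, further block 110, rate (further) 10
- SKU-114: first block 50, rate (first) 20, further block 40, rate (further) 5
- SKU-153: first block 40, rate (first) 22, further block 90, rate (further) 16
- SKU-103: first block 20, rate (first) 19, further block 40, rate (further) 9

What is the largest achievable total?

Order all 8 blocks by rate: SKU-153/T1 22 > SKU-114/T1 20 > SKU-103/T1 19 > SKU-153/T2 16 > SKU-134/T1 15 > SKU-134/T2 10 > SKU-103/T2 9 > SKU-114/T2 5.
SKU-153 T1 at 22: fill all 40 — 200 left.
Fill SKU-114 T1 block (50 at 20) — 150 left.
Fill SKU-103 T1 block (20 at 19) — 130 left.
SKU-153/T2 (16): +90 — 40 left.
SKU-134 T1 at 15: only 40 left, fill 40.
Total = 22×40 + 20×50 + 19×20 + 16×90 + 15×40 = 4300.

4300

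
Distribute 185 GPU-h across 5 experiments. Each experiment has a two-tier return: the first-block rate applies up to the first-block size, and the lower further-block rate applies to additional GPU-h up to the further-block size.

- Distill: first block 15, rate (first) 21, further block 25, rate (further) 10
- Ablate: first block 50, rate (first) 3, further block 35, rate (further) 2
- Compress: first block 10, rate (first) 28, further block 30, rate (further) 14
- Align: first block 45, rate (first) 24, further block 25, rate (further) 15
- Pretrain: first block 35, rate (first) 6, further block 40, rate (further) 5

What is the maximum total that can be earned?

Order all 10 blocks by rate: Compress/tier1 28 > Align/tier1 24 > Distill/tier1 21 > Align/tier2 15 > Compress/tier2 14 > Distill/tier2 10 > Pretrain/tier1 6 > Pretrain/tier2 5 > Ablate/tier1 3 > Ablate/tier2 2.
Compress/tier1 (28): +10 → 175 left.
Align tier1 at 24: fill all 45 → 130 left.
Fill Distill tier1 block (15 at 21) → 115 left.
Align tier2 at 15: fill all 25 → 90 left.
Compress tier2 at 14: fill all 30 → 60 left.
Fill Distill tier2 block (25 at 10) → 35 left.
Pretrain tier1 at 6: fill all 35 → 0 left.
Total = 28×10 + 24×45 + 21×15 + 15×25 + 14×30 + 10×25 + 6×35 = 2930.

2930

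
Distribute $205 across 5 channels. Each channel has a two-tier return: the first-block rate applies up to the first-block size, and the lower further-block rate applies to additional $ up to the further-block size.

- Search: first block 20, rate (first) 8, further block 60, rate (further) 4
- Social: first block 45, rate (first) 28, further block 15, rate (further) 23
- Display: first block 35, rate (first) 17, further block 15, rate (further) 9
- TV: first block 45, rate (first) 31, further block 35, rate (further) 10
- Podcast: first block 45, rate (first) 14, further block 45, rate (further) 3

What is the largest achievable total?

4425

Order all 10 blocks by rate: TV/first 31 > Social/first 28 > Social/second 23 > Display/first 17 > Podcast/first 14 > TV/second 10 > Display/second 9 > Search/first 8 > Search/second 4 > Podcast/second 3.
TV first at 31: fill all 45 ; 160 left.
Social/first (28): +45 ; 115 left.
Social second at 23: fill all 15 ; 100 left.
Display/first (17): +35 ; 65 left.
Podcast first at 14: fill all 45 ; 20 left.
20 remain; put them into TV second at 10.
Total = 31×45 + 28×45 + 23×15 + 17×35 + 14×45 + 10×20 = 4425.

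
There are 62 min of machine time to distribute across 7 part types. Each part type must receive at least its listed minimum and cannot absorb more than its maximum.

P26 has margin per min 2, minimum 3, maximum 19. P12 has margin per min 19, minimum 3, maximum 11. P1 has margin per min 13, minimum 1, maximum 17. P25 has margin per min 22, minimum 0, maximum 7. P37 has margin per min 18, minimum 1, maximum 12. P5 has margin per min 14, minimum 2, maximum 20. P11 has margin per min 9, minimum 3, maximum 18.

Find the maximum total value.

970

Meeting every minimum uses 3+3+1+0+1+2+3 = 13 min, leaving 49.
Highest margin per min first: P25 22 > P12 19 > P37 18 > P5 14 > P1 13 > P11 9 > P26 2.
P25: +7 to 7 (cap) → 42 left.
P12 takes 8 more to reach its cap of 11 → 34 left.
P37: +11 to 12 (cap) → 23 left.
P5: +18 to 20 (cap) → 5 left.
Only 5 left; P1 takes them to reach 6.
Total = 2×3 + 19×11 + 13×6 + 22×7 + 18×12 + 14×20 + 9×3 = 970.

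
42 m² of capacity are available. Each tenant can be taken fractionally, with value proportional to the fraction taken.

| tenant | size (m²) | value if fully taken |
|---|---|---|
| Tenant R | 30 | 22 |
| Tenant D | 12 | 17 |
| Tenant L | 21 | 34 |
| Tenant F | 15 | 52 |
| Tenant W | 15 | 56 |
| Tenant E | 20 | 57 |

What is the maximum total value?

142.2

Sort by value density: Tenant W 56/15≈3.73, Tenant F 52/15≈3.47, Tenant E 57/20≈2.85, Tenant L 34/21≈1.62, Tenant D 17/12≈1.42, Tenant R 22/30≈0.733.
All 15 m² of Tenant W fit (value 56) ; 27 remain.
All 15 m² of Tenant F fit (value 52) ; 12 remain.
Only 12 m² remain; take 12/20 of Tenant E for value 57×12/20 = 34.2.
Total value = 142.2.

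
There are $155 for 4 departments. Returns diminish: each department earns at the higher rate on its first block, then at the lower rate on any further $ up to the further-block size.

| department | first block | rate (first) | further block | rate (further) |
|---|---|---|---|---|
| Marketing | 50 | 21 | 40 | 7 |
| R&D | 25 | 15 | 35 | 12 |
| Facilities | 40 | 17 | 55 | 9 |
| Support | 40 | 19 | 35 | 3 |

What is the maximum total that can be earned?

2865

Rank every tier by rate: Marketing/first 21 > Support/first 19 > Facilities/first 17 > R&D/first 15 > R&D/second 12 > Facilities/second 9 > Marketing/second 7 > Support/second 3.
Fill Marketing first block (50 at 21) — 105 left.
Support/first (19): +40 — 65 left.
Facilities/first (17): +40 — 25 left.
Fill R&D first block (25 at 15) — 0 left.
Total = 21×50 + 19×40 + 17×40 + 15×25 = 2865.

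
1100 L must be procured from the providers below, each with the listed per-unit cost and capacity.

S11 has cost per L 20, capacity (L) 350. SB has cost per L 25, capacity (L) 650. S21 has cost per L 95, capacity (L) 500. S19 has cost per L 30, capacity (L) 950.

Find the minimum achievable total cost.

Use providers in increasing cost order.
S11 at 20: take all 350 L ; 750 still needed.
SB at 25: take all 650 L ; 100 still needed.
S19 at 30: take 100 of its 950 ; requirement met.
S21: unused.
Cost = 350×20 + 650×25 + 100×30 = 26250.

26250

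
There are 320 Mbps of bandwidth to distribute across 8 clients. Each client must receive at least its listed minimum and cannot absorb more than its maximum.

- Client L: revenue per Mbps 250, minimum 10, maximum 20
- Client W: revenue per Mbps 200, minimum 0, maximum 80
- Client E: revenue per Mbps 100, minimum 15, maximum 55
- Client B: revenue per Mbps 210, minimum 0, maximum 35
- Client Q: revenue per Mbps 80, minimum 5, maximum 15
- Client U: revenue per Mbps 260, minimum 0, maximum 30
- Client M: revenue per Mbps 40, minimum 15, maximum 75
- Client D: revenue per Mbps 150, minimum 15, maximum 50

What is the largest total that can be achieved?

Meeting every minimum uses 10+0+15+0+5+0+15+15 = 60 Mbps, leaving 260.
Order the clients by revenue per Mbps: Client U 260 > Client L 250 > Client B 210 > Client W 200 > Client D 150 > Client E 100 > Client Q 80 > Client M 40.
Client U: +30 to 30 (cap) → 230 left.
Client L takes 10 more to reach its cap of 20 → 220 left.
Give Client B 35 more to hit its cap of 35 → 185 left.
Client W: +80 to 80 (cap) → 105 left.
Give Client D 35 more to hit its cap of 50 → 70 left.
Client E: +40 to 55 (cap) → 30 left.
Give Client Q 10 more to hit its cap of 15 → 20 left.
Client M: +20 (room for 60) → 35. Pool exhausted.
Total = 250×20 + 200×80 + 100×55 + 210×35 + 80×15 + 260×30 + 40×35 + 150×50 = 51750.

51750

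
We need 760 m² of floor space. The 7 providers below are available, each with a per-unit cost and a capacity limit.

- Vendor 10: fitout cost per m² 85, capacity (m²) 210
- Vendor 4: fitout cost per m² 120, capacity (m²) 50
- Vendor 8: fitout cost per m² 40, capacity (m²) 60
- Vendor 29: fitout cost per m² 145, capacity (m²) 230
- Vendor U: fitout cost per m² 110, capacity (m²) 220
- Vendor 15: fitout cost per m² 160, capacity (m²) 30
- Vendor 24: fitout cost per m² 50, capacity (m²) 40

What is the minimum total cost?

78550

Fill from the cheapest provider first.
Take 60 from Vendor 8 at 40 — need 700 more.
Vendor 24 at 50: take all 40 m² — 660 still needed.
Vendor 10 at 85: take all 210 m² — 450 still needed.
Vendor U at 110: take all 220 m² — 230 still needed.
Take 50 from Vendor 4 at 120 — need 180 more.
Vendor 29 at 145: take 180 of its 230 — requirement met.
Vendor 15: unused.
Cost = 60×40 + 40×50 + 210×85 + 220×110 + 50×120 + 180×145 = 78550.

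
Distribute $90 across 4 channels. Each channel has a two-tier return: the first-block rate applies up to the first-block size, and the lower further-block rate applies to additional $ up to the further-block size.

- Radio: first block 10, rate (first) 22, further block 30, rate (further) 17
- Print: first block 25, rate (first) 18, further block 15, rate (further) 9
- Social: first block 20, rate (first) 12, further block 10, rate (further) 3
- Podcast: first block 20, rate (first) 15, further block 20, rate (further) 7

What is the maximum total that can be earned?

1540

Order all 8 blocks by rate: Radio/first 22 > Print/first 18 > Radio/second 17 > Podcast/first 15 > Social/first 12 > Print/second 9 > Podcast/second 7 > Social/second 3.
Radio/first (22): +10 → 80 left.
Print first at 18: fill all 25 → 55 left.
Radio/second (17): +30 → 25 left.
Fill Podcast first block (20 at 15) → 5 left.
Social/first: +5 of 20 at 12; pool empty.
Total = 22×10 + 18×25 + 17×30 + 15×20 + 12×5 = 1540.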